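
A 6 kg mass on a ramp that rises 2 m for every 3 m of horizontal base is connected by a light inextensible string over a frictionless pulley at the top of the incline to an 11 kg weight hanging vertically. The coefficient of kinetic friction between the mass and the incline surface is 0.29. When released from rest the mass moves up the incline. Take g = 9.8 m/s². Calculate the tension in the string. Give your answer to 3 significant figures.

68.3 N

For the mass on the incline: the weight component along the slope is m₁g sin 33.69° = 6 × 9.8 × 0.5547 = 32.616 N and the normal force is N = m₁g cos 33.69° = 48.925 N.
Kinetic friction opposes the mass's motion up the incline: f = μN = 0.29 × 48.925 = 14.188 N acting down the slope.
Newton's second law for the mass (up-slope positive): T − 32.616 − 14.188 = 6 a. For the hanging weight (downward positive): 11 × 9.8 − T = 11 a.
Adding the two equations eliminates T: 60.996 = 17 a, so a = 3.5880 m/s².
Then from the hanging weight's equation, T = 11 × (9.8 − 3.5880) = 68.332 N.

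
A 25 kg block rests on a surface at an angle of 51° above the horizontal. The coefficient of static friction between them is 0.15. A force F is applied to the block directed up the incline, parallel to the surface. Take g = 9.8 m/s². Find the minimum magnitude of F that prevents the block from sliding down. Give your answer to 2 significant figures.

170 N

The normal force is N = mg cos 51° = 154.183 N. With F at its minimum the block is on the verge of sliding down, so static friction is at its maximum μ_s N = 0.15 × 154.183 = 23.127 N and acts up the slope.
Equilibrium along the incline: F + μ_s N = mg sin 51°, so F = 190.401 − 23.127 = 167.274 N.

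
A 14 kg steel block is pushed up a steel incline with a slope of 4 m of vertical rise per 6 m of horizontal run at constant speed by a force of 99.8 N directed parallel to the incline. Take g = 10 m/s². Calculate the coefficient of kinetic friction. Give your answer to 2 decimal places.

0.19

At constant speed ΣF = 0 along the incline. The applied 99.8 N acts up the slope; the weight component mg sin 33.69° = 77.658 N and kinetic friction μN both act down the slope.
So 99.8 = 77.658 + μ × 116.487, giving μ = (99.8 − 77.658) / 116.487 = 0.1901.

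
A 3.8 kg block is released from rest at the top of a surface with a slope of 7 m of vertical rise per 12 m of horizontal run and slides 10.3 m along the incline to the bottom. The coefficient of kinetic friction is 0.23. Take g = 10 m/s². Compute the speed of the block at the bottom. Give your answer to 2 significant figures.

7.9 m/s

The weight component along the incline is mg sin 30.26° = 19.147 N and the normal force is N = mg cos 30.26° = 32.824 N.
Friction up the slope is f = μN = 0.23 × 32.824 = 7.550 N, so the net downslope force is 19.147 − 7.550 = 11.597 N and a = 11.597 / 3.8 = 3.0518 m/s².
Starting from rest over a distance of 10.3 m, v² = 2aL = 2 × 3.0518 × 10.3 = 62.8671, so v = 7.9289 m/s.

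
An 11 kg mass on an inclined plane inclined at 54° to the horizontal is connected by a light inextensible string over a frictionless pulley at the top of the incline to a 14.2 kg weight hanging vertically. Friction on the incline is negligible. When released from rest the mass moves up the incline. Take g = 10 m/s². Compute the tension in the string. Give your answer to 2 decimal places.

For the mass on the incline: the weight component along the slope is m₁g sin 54° = 11 × 10 × 0.8090 = 88.990 N and the normal force is N = m₁g cos 54° = 64.656 N.
Newton's second law for the mass (up-slope positive): T − 88.990 = 11 a. For the hanging weight (downward positive): 14.2 × 10 − T = 14.2 a.
Adding the two equations eliminates T: 53.010 = 25.2 a, so a = 2.1036 m/s².
Then from the hanging weight's equation, T = 14.2 × (10 − 2.1036) = 112.129 N.

112.13 N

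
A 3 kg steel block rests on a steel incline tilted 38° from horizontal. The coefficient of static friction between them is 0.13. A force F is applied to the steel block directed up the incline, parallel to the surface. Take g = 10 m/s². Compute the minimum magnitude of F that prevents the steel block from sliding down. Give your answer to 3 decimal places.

15.397 N

The normal force is N = mg cos 38° = 23.640 N. With F at its minimum the steel block is on the verge of sliding down, so static friction is at its maximum μ_s N = 0.13 × 23.640 = 3.073 N and acts up the slope.
Equilibrium along the incline: F + μ_s N = mg sin 38°, so F = 18.470 − 3.073 = 15.397 N.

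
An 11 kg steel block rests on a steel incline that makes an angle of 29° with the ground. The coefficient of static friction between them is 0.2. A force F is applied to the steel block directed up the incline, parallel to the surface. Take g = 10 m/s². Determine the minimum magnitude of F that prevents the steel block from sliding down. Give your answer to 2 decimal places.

34.09 N

The normal force is N = mg cos 29° = 96.208 N. With F at its minimum the steel block is on the verge of sliding down, so static friction is at its maximum μ_s N = 0.2 × 96.208 = 19.242 N and acts up the slope.
Equilibrium along the incline: F + μ_s N = mg sin 29°, so F = 53.329 − 19.242 = 34.087 N.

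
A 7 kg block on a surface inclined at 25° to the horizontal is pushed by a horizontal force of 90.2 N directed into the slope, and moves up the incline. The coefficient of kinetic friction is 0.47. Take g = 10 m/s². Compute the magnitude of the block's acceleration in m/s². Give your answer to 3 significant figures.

0.633 m/s²

The horizontal push has components F cos 25° = 90.2 × 0.9063 = 81.748 N up the incline and F sin 25° = 90.2 × 0.4226 = 38.119 N pressing into the surface.
The normal force is therefore N = mg cos 25° + F sin 25° = 63.441 + 38.119 = 101.560 N, and kinetic friction down the slope is μN = 0.47 × 101.560 = 47.733 N.
Along the incline: F cos 25° − mg sin 25° − μN = ma, so 81.748 − 29.582 − 47.733 = 7 a, giving a = 0.6333 m/s².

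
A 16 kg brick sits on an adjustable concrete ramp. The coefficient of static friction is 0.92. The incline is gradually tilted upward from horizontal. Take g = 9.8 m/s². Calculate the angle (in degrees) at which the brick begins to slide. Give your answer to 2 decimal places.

At the threshold of sliding, static friction is at its maximum μ_s N and exactly balances the weight component along the incline: mg sin θ = μ_s mg cos θ.
Hence tan θ = μ_s = 0.92, so θ = arctan(0.92) = 42.6141°.

42.61°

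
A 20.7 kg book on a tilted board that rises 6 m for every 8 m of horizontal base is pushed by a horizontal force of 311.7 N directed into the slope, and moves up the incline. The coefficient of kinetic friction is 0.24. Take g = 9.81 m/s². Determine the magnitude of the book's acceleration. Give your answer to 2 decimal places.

2.11 m/s²

The horizontal push has components F cos 36.87° = 311.7 × 0.8000 = 249.360 N up the incline and F sin 36.87° = 311.7 × 0.6000 = 187.020 N pressing into the surface.
The normal force is therefore N = mg cos 36.87° + F sin 36.87° = 162.454 + 187.020 = 349.474 N, and kinetic friction down the slope is μN = 0.24 × 349.474 = 83.874 N.
Along the incline: F cos 36.87° − mg sin 36.87° − μN = ma, so 249.360 − 121.840 − 83.874 = 20.7 a, giving a = 2.1085 m/s².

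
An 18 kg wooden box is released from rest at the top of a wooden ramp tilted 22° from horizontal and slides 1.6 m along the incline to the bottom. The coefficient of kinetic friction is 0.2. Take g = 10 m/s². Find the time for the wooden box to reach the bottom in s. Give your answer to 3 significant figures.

1.30 s

The weight component along the incline is mg sin 22° = 67.429 N and the normal force is N = mg cos 22° = 166.893 N.
Friction up the slope is f = μN = 0.2 × 166.893 = 33.379 N, so the net downslope force is 67.429 − 33.379 = 34.050 N and a = 34.050 / 18 = 1.8917 m/s².
Starting from rest, L = ½at², so t = √(2L/a) = √(2 × 1.6 / 1.8917) = 1.3006 s.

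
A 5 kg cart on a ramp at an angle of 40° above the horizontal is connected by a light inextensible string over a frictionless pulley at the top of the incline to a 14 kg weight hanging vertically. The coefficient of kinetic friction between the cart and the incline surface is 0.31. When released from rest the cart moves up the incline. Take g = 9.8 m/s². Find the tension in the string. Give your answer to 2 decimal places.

67.89 N

For the cart on the incline: the weight component along the slope is m₁g sin 40° = 5 × 9.8 × 0.6428 = 31.497 N and the normal force is N = m₁g cos 40° = 37.536 N.
Kinetic friction opposes the cart's motion up the incline: f = μN = 0.31 × 37.536 = 11.636 N acting down the slope.
Newton's second law for the cart (up-slope positive): T − 31.497 − 11.636 = 5 a. For the hanging weight (downward positive): 14 × 9.8 − T = 14 a.
Adding the two equations eliminates T: 94.067 = 19 a, so a = 4.9509 m/s².
Then from the hanging weight's equation, T = 14 × (9.8 − 4.9509) = 67.887 N.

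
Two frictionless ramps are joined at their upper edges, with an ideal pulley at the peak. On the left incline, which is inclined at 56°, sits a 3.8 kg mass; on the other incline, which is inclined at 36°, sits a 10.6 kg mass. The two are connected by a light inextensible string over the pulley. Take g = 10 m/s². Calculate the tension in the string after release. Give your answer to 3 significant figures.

39.6 N

Resolve each weight along its own incline: the 3.8 kg mass has component 3.8 × 10 × sin 56° = 31.503 N down its slope, and the 10.6 kg mass has 10.6 × 10 × sin 36° = 62.305 N down its slope.
The 10.6 kg side's 62.305 N exceeds the other side's 31.503 N, so that mass slides down and the 3.8 kg mass slides up. Taking that direction as positive, Newton's second law for the whole system gives 62.305 − 31.503 = (3.8 + 10.6) a, so a = 30.802 / 14.4 = 2.1390 m/s².
For the 3.8 kg mass (up-slope positive): T − 31.503 = 3.8 × 2.1390, so T = 39.631 N.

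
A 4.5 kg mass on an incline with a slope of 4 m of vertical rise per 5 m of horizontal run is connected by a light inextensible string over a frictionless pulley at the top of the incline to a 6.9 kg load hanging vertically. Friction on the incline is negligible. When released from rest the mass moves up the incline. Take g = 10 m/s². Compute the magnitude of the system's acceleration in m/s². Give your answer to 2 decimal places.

3.59 m/s²

For the mass on the incline: the weight component along the slope is m₁g sin 38.66° = 4.5 × 10 × 0.6247 = 28.112 N and the normal force is N = m₁g cos 38.66° = 35.139 N.
Newton's second law for the mass (up-slope positive): T − 28.112 = 4.5 a. For the hanging load (downward positive): 6.9 × 10 − T = 6.9 a.
Adding the two equations eliminates T: 40.888 = 11.4 a, so a = 3.5867 m/s².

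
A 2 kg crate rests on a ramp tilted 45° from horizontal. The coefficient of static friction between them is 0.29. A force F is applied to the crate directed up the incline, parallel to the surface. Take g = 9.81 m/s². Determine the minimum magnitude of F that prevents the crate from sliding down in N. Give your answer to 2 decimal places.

9.85 N

The normal force is N = mg cos 45° = 13.873 N. With F at its minimum the crate is on the verge of sliding down, so static friction is at its maximum μ_s N = 0.29 × 13.873 = 4.023 N and acts up the slope.
Equilibrium along the incline: F + μ_s N = mg sin 45°, so F = 13.873 − 4.023 = 9.850 N.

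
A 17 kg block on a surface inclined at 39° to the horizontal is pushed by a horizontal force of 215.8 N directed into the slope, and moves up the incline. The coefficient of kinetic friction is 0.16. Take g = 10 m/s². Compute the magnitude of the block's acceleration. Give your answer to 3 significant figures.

The horizontal push has components F cos 39° = 215.8 × 0.7771 = 167.698 N up the incline and F sin 39° = 215.8 × 0.6293 = 135.803 N pressing into the surface.
The normal force is therefore N = mg cos 39° + F sin 39° = 132.107 + 135.803 = 267.910 N, and kinetic friction down the slope is μN = 0.16 × 267.910 = 42.866 N.
Along the incline: F cos 39° − mg sin 39° − μN = ma, so 167.698 − 106.981 − 42.866 = 17 a, giving a = 1.0501 m/s².

1.05 m/s²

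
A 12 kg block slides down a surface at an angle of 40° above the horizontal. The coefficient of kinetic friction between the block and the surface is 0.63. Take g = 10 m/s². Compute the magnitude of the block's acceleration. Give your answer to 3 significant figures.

Resolving the weight along the incline: the component pulling the block down the slope is mg sin 40° = 12 × 10 × 0.6428 = 77.136 N, and the normal force is N = mg cos 40° = 12 × 10 × 0.7660 = 91.920 N.
Kinetic friction acts up the slope with magnitude f = μN = 0.63 × 91.920 = 57.910 N.
Net force along the incline is 77.136 − 57.910 = 19.226 N, so a = 19.226 / 12 = 1.6022 m/s².

1.60 m/s²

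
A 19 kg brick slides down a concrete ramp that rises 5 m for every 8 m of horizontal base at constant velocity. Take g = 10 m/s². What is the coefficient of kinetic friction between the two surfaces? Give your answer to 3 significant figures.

0.625

At constant velocity the net force along the incline is zero: mg sin 32.01° = μ mg cos 32.01°.
So μ = tan 32.01° = 0.5300 / 0.8480 = 0.6250.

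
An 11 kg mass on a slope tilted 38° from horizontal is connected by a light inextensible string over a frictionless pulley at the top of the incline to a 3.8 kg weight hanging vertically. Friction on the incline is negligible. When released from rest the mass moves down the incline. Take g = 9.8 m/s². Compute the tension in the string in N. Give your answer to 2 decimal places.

For the mass on the incline: the weight component along the slope is m₁g sin 38° = 11 × 9.8 × 0.6157 = 66.372 N and the normal force is N = m₁g cos 38° = 84.948 N.
Newton's second law for the mass (down-slope positive): 66.372 − T = 11 a. For the hanging weight (upward positive): T − 3.8 × 9.8 = 3.8 a.
Adding the two equations eliminates T: 29.132 = 14.8 a, so a = 1.9684 m/s².
Then from the hanging weight's equation, T = 3.8 × (9.8 + 1.9684) = 44.720 N.

44.72 N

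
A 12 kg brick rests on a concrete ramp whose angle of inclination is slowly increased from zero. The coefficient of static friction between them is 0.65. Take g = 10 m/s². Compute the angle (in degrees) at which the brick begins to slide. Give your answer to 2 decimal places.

33.02°

At the threshold of sliding, static friction is at its maximum μ_s N and exactly balances the weight component along the incline: mg sin θ = μ_s mg cos θ.
Hence tan θ = μ_s = 0.65, so θ = arctan(0.65) = 33.0239°.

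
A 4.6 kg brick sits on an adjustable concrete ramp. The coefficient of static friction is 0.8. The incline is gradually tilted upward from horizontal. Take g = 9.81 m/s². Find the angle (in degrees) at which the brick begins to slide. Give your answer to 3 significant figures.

At the threshold of sliding, static friction is at its maximum μ_s N and exactly balances the weight component along the incline: mg sin θ = μ_s mg cos θ.
Hence tan θ = μ_s = 0.8, so θ = arctan(0.8) = 38.6598°.

38.7°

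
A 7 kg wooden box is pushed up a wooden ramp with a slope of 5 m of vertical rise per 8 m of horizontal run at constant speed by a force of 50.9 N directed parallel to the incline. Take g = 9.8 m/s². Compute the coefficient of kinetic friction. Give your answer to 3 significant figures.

At constant speed ΣF = 0 along the incline. The applied 50.9 N acts up the slope; the weight component mg sin 32.01° = 36.358 N and kinetic friction μN both act down the slope.
So 50.9 = 36.358 + μ × 58.173, giving μ = (50.9 − 36.358) / 58.173 = 0.2500.

0.250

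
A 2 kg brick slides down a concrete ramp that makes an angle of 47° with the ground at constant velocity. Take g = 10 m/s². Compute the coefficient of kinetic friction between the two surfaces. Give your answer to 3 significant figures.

1.07

At constant velocity the net force along the incline is zero: mg sin 47° = μ mg cos 47°.
So μ = tan 47° = 0.7314 / 0.6820 = 1.0724.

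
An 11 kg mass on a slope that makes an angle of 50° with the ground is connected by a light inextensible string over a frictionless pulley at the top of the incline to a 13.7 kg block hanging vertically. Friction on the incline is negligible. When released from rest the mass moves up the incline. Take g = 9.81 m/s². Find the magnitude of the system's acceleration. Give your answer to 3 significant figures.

2.09 m/s²

For the mass on the incline: the weight component along the slope is m₁g sin 50° = 11 × 9.81 × 0.7660 = 82.659 N and the normal force is N = m₁g cos 50° = 69.363 N.
Newton's second law for the mass (up-slope positive): T − 82.659 = 11 a. For the hanging block (downward positive): 13.7 × 9.81 − T = 13.7 a.
Adding the two equations eliminates T: 51.738 = 24.7 a, so a = 2.0947 m/s².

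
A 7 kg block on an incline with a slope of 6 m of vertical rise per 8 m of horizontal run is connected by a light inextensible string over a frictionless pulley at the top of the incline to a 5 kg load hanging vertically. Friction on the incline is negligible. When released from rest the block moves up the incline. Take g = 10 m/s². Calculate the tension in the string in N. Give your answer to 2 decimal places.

For the block on the incline: the weight component along the slope is m₁g sin 36.87° = 7 × 10 × 0.6000 = 42.000 N and the normal force is N = m₁g cos 36.87° = 56.000 N.
Newton's second law for the block (up-slope positive): T − 42.000 = 7 a. For the hanging load (downward positive): 5 × 10 − T = 5 a.
Adding the two equations eliminates T: 8.000 = 12 a, so a = 0.6667 m/s².
Then from the hanging load's equation, T = 5 × (10 − 0.6667) = 46.666 N.

46.67 N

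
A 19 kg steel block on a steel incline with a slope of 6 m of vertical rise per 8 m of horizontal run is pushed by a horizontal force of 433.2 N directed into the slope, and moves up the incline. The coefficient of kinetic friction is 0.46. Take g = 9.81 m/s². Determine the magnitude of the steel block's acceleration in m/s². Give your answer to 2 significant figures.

The horizontal push has components F cos 36.87° = 433.2 × 0.8000 = 346.560 N up the incline and F sin 36.87° = 433.2 × 0.6000 = 259.920 N pressing into the surface.
The normal force is therefore N = mg cos 36.87° + F sin 36.87° = 149.112 + 259.920 = 409.032 N, and kinetic friction down the slope is μN = 0.46 × 409.032 = 188.155 N.
Along the incline: F cos 36.87° − mg sin 36.87° − μN = ma, so 346.560 − 111.834 − 188.155 = 19 a, giving a = 2.4511 m/s².

2.5 m/s²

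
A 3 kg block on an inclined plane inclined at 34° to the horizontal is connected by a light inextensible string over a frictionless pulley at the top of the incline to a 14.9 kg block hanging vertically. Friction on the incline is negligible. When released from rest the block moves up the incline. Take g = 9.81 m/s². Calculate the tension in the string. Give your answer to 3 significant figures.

38.2 N

For the block on the incline: the weight component along the slope is m₁g sin 34° = 3 × 9.81 × 0.5592 = 16.457 N and the normal force is N = m₁g cos 34° = 24.399 N.
Newton's second law for the block (up-slope positive): T − 16.457 = 3 a. For the hanging block (downward positive): 14.9 × 9.81 − T = 14.9 a.
Adding the two equations eliminates T: 129.712 = 17.9 a, so a = 7.2465 m/s².
Then from the hanging block's equation, T = 14.9 × (9.81 − 7.2465) = 38.196 N.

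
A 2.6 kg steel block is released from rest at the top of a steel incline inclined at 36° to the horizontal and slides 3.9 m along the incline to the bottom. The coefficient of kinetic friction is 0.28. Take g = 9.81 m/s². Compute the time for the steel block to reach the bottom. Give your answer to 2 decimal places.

The weight component along the incline is mg sin 36° = 14.992 N and the normal force is N = mg cos 36° = 20.635 N.
Friction up the slope is f = μN = 0.28 × 20.635 = 5.778 N, so the net downslope force is 14.992 − 5.778 = 9.214 N and a = 9.214 / 2.6 = 3.5438 m/s².
Starting from rest, L = ½at², so t = √(2L/a) = √(2 × 3.9 / 3.5438) = 1.4836 s.

1.48 s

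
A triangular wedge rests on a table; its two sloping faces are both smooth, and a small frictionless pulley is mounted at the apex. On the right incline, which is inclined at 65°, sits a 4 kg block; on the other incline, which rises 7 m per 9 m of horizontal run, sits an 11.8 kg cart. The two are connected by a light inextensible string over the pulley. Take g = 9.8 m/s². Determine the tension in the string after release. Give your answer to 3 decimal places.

44.507 N

Resolve each weight along its own incline: the 4 kg mass has component 4 × 9.8 × sin 65° = 35.527 N down its slope, and the 11.8 kg mass has 11.8 × 9.8 × sin 37.87° = 70.996 N down its slope.
The 11.8 kg side's 70.996 N exceeds the other side's 35.527 N, so that mass slides down and the 4 kg mass slides up. Taking that direction as positive, Newton's second law for the whole system gives 70.996 − 35.527 = (4 + 11.8) a, so a = 35.469 / 15.8 = 2.2449 m/s².
For the 4 kg mass (up-slope positive): T − 35.527 = 4 × 2.2449, so T = 44.507 N.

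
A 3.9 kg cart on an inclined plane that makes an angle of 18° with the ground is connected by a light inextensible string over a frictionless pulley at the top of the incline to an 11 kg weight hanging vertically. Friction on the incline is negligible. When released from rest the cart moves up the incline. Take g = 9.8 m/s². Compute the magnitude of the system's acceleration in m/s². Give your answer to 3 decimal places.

For the cart on the incline: the weight component along the slope is m₁g sin 18° = 3.9 × 9.8 × 0.3090 = 11.810 N and the normal force is N = m₁g cos 18° = 36.349 N.
Newton's second law for the cart (up-slope positive): T − 11.810 = 3.9 a. For the hanging weight (downward positive): 11 × 9.8 − T = 11 a.
Adding the two equations eliminates T: 95.990 = 14.9 a, so a = 6.4423 m/s².

6.442 m/s²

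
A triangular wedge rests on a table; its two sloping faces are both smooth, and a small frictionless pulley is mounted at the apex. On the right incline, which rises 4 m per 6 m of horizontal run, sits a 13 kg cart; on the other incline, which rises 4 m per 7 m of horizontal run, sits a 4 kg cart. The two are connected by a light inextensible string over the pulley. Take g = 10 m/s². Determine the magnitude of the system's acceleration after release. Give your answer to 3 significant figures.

3.07 m/s²

Resolve each weight along its own incline: the 13 kg mass has component 13 × 10 × sin 33.69° = 72.111 N down its slope, and the 4 kg mass has 4 × 10 × sin 29.74° = 19.846 N down its slope.
The 13 kg side's 72.111 N exceeds the other side's 19.846 N, so that mass slides down and the 4 kg mass slides up. Taking that direction as positive, Newton's second law for the whole system gives 72.111 − 19.846 = (13 + 4) a, so a = 52.265 / 17 = 3.0744 m/s².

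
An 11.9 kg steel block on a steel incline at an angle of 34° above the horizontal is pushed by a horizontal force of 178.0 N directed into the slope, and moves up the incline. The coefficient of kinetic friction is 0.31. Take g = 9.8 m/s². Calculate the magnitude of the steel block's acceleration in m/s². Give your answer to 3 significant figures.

The horizontal push has components F cos 34° = 178.0 × 0.8290 = 147.562 N up the incline and F sin 34° = 178.0 × 0.5592 = 99.538 N pressing into the surface.
The normal force is therefore N = mg cos 34° + F sin 34° = 96.678 + 99.538 = 196.216 N, and kinetic friction down the slope is μN = 0.31 × 196.216 = 60.827 N.
Along the incline: F cos 34° − mg sin 34° − μN = ma, so 147.562 − 65.214 − 60.827 = 11.9 a, giving a = 1.8085 m/s².

1.81 m/s²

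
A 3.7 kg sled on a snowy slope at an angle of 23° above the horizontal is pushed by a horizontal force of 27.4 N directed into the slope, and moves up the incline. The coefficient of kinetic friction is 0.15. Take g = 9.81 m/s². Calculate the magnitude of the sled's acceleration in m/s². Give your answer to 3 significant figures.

1.20 m/s²

The horizontal push has components F cos 23° = 27.4 × 0.9205 = 25.222 N up the incline and F sin 23° = 27.4 × 0.3907 = 10.705 N pressing into the surface.
The normal force is therefore N = mg cos 23° + F sin 23° = 33.411 + 10.705 = 44.116 N, and kinetic friction down the slope is μN = 0.15 × 44.116 = 6.617 N.
Along the incline: F cos 23° − mg sin 23° − μN = ma, so 25.222 − 14.181 − 6.617 = 3.7 a, giving a = 1.1957 m/s².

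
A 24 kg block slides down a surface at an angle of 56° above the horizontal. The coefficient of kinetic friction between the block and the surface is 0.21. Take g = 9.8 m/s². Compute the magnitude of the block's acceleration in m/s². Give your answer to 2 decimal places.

Resolving the weight along the incline: the component pulling the block down the slope is mg sin 56° = 24 × 9.8 × 0.8290 = 194.981 N, and the normal force is N = mg cos 56° = 24 × 9.8 × 0.5592 = 131.524 N.
Kinetic friction acts up the slope with magnitude f = μN = 0.21 × 131.524 = 27.620 N.
Net force along the incline is 194.981 − 27.620 = 167.361 N, so a = 167.361 / 24 = 6.9734 m/s².

6.97 m/s²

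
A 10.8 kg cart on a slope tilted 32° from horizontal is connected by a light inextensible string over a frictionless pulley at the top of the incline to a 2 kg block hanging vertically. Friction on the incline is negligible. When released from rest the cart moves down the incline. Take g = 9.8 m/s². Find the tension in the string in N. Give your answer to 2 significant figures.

For the cart on the incline: the weight component along the slope is m₁g sin 32° = 10.8 × 9.8 × 0.5299 = 56.085 N and the normal force is N = m₁g cos 32° = 89.757 N.
Newton's second law for the cart (down-slope positive): 56.085 − T = 10.8 a. For the hanging block (upward positive): T − 2 × 9.8 = 2 a.
Adding the two equations eliminates T: 36.485 = 12.8 a, so a = 2.8504 m/s².
Then from the hanging block's equation, T = 2 × (9.8 + 2.8504) = 25.301 N.

25 N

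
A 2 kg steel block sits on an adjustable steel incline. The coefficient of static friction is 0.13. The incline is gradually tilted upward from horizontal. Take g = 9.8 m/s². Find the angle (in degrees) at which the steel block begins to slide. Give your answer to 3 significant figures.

At the threshold of sliding, static friction is at its maximum μ_s N and exactly balances the weight component along the incline: mg sin θ = μ_s mg cos θ.
Hence tan θ = μ_s = 0.13, so θ = arctan(0.13) = 7.4069°.

7.41°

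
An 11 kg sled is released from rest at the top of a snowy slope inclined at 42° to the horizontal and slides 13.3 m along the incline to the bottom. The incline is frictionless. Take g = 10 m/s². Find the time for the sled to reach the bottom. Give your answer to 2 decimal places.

1.99 s

The weight component along the incline is mg sin 42° = 73.604 N and the normal force is N = mg cos 42° = 81.746 N.
With no friction, a = g sin 42° = 6.6913 m/s².
Starting from rest, L = ½at², so t = √(2L/a) = √(2 × 13.3 / 6.6913) = 1.9938 s.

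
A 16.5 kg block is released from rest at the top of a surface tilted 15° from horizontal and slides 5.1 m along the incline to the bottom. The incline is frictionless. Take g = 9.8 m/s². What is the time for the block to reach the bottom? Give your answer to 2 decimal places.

2.01 s

The weight component along the incline is mg sin 15° = 41.851 N and the normal force is N = mg cos 15° = 156.190 N.
With no friction, a = g sin 15° = 2.5364 m/s².
Starting from rest, L = ½at², so t = √(2L/a) = √(2 × 5.1 / 2.5364) = 2.0054 s.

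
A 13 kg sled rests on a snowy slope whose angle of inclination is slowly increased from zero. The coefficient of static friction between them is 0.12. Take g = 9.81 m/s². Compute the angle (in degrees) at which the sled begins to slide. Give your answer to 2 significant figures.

6.8°

At the threshold of sliding, static friction is at its maximum μ_s N and exactly balances the weight component along the incline: mg sin θ = μ_s mg cos θ.
Hence tan θ = μ_s = 0.12, so θ = arctan(0.12) = 6.8428°.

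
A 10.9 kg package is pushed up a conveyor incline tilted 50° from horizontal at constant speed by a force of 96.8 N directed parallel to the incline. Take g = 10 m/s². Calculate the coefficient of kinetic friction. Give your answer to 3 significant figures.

At constant speed ΣF = 0 along the incline. The applied 96.8 N acts up the slope; the weight component mg sin 50° = 83.499 N and kinetic friction μN both act down the slope.
So 96.8 = 83.499 + μ × 70.064, giving μ = (96.8 − 83.499) / 70.064 = 0.1898.

0.190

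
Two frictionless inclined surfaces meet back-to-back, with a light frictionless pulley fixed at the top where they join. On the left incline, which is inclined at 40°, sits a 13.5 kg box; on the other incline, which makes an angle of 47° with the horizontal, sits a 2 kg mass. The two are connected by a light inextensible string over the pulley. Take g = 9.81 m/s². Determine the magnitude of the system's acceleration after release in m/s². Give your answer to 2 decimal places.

4.57 m/s²

Resolve each weight along its own incline: the 13.5 kg mass has component 13.5 × 9.81 × sin 40° = 85.128 N down its slope, and the 2 kg mass has 2 × 9.81 × sin 47° = 14.349 N down its slope.
The 13.5 kg side's 85.128 N exceeds the other side's 14.349 N, so that mass slides down and the 2 kg mass slides up. Taking that direction as positive, Newton's second law for the whole system gives 85.128 − 14.349 = (13.5 + 2) a, so a = 70.779 / 15.5 = 4.5664 m/s².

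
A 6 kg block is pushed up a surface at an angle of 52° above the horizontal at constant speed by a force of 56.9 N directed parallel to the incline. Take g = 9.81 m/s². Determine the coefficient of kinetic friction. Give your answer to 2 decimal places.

0.29

At constant speed ΣF = 0 along the incline. The applied 56.9 N acts up the slope; the weight component mg sin 52° = 46.382 N and kinetic friction μN both act down the slope.
So 56.9 = 46.382 + μ × 36.238, giving μ = (56.9 − 46.382) / 36.238 = 0.2902.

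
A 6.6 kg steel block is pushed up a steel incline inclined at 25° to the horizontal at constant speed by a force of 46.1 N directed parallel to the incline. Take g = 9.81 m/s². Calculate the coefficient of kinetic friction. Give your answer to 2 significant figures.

0.32

At constant speed ΣF = 0 along the incline. The applied 46.1 N acts up the slope; the weight component mg sin 25° = 27.363 N and kinetic friction μN both act down the slope.
So 46.1 = 27.363 + μ × 58.680, giving μ = (46.1 − 27.363) / 58.680 = 0.3193.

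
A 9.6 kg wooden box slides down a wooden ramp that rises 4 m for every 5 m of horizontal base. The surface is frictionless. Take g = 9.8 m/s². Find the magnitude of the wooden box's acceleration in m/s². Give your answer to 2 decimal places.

6.12 m/s²

Resolving the weight along the incline: the component pulling the wooden box down the slope is mg sin 38.66° = 9.6 × 9.8 × 0.6247 = 58.772 N, and the normal force is N = mg cos 38.66° = 9.6 × 9.8 × 0.7809 = 73.467 N.
With no friction the net force along the incline is 58.772 N, so a = g sin 38.66° = 58.772 / 9.6 = 6.1221 m/s².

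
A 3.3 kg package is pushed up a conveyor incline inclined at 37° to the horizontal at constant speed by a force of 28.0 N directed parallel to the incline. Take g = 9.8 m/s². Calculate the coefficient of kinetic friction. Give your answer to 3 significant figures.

At constant speed ΣF = 0 along the incline. The applied 28.0 N acts up the slope; the weight component mg sin 37° = 19.463 N and kinetic friction μN both act down the slope.
So 28.0 = 19.463 + μ × 25.828, giving μ = (28.0 − 19.463) / 25.828 = 0.3305.

0.331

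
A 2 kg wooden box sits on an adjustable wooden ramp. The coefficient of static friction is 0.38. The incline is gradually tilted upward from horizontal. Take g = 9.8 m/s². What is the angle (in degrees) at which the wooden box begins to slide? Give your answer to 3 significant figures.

20.8°

At the threshold of sliding, static friction is at its maximum μ_s N and exactly balances the weight component along the incline: mg sin θ = μ_s mg cos θ.
Hence tan θ = μ_s = 0.38, so θ = arctan(0.38) = 20.8068°.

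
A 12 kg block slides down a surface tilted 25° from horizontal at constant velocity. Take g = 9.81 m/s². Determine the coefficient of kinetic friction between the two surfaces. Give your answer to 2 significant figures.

0.47

At constant velocity the net force along the incline is zero: mg sin 25° = μ mg cos 25°.
So μ = tan 25° = 0.4226 / 0.9063 = 0.4663.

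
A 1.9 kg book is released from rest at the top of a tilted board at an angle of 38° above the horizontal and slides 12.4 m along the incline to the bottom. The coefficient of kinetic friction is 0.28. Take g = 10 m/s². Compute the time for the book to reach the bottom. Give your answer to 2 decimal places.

2.51 s

The weight component along the incline is mg sin 38° = 11.698 N and the normal force is N = mg cos 38° = 14.972 N.
Friction up the slope is f = μN = 0.28 × 14.972 = 4.192 N, so the net downslope force is 11.698 − 4.192 = 7.506 N and a = 7.506 / 1.9 = 3.9505 m/s².
Starting from rest, L = ½at², so t = √(2L/a) = √(2 × 12.4 / 3.9505) = 2.5055 s.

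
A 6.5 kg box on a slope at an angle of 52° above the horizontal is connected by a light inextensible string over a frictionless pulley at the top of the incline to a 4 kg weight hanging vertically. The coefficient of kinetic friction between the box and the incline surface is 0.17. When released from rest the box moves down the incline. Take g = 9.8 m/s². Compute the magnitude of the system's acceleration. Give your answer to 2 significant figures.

0.41 m/s²

For the box on the incline: the weight component along the slope is m₁g sin 52° = 6.5 × 9.8 × 0.7880 = 50.196 N and the normal force is N = m₁g cos 52° = 39.218 N.
Kinetic friction opposes the box's motion down the incline: f = μN = 0.17 × 39.218 = 6.667 N acting up the slope.
Newton's second law for the box (down-slope positive): 50.196 − 6.667 − T = 6.5 a. For the hanging weight (upward positive): T − 4 × 9.8 = 4 a.
Adding the two equations eliminates T: 4.329 = 10.5 a, so a = 0.4123 m/s².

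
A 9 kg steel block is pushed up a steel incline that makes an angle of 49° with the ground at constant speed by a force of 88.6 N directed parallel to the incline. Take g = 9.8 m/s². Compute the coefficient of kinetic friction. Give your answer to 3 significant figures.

0.381

At constant speed ΣF = 0 along the incline. The applied 88.6 N acts up the slope; the weight component mg sin 49° = 66.565 N and kinetic friction μN both act down the slope.
So 88.6 = 66.565 + μ × 57.864, giving μ = (88.6 − 66.565) / 57.864 = 0.3808.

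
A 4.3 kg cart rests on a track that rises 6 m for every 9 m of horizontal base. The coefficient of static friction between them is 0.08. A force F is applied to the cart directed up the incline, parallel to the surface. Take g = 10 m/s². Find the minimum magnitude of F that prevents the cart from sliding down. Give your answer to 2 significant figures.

21 N

The normal force is N = mg cos 33.69° = 35.778 N. With F at its minimum the cart is on the verge of sliding down, so static friction is at its maximum μ_s N = 0.08 × 35.778 = 2.862 N and acts up the slope.
Equilibrium along the incline: F + μ_s N = mg sin 33.69°, so F = 23.852 − 2.862 = 20.990 N.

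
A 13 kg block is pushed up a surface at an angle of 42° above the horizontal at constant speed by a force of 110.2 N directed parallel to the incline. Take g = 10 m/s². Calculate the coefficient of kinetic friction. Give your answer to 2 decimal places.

0.24

At constant speed ΣF = 0 along the incline. The applied 110.2 N acts up the slope; the weight component mg sin 42° = 86.987 N and kinetic friction μN both act down the slope.
So 110.2 = 86.987 + μ × 96.609, giving μ = (110.2 − 86.987) / 96.609 = 0.2403.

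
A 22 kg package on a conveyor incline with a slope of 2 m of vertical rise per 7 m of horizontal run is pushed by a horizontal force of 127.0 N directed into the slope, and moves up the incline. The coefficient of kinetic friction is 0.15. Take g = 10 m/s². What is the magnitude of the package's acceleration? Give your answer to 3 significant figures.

1.12 m/s²

The horizontal push has components F cos 15.95° = 127.0 × 0.9615 = 122.111 N up the incline and F sin 15.95° = 127.0 × 0.2747 = 34.887 N pressing into the surface.
The normal force is therefore N = mg cos 15.95° + F sin 15.95° = 211.530 + 34.887 = 246.417 N, and kinetic friction down the slope is μN = 0.15 × 246.417 = 36.963 N.
Along the incline: F cos 15.95° − mg sin 15.95° − μN = ma, so 122.111 − 60.434 − 36.963 = 22 a, giving a = 1.1234 m/s².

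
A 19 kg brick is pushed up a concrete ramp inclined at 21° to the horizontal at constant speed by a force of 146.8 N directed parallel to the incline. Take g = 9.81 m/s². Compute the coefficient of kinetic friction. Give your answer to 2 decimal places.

0.46

At constant speed ΣF = 0 along the incline. The applied 146.8 N acts up the slope; the weight component mg sin 21° = 66.796 N and kinetic friction μN both act down the slope.
So 146.8 = 66.796 + μ × 174.010, giving μ = (146.8 − 66.796) / 174.010 = 0.4598.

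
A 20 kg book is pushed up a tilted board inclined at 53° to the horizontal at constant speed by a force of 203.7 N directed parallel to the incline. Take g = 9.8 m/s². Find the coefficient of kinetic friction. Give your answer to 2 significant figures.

0.40

At constant speed ΣF = 0 along the incline. The applied 203.7 N acts up the slope; the weight component mg sin 53° = 156.533 N and kinetic friction μN both act down the slope.
So 203.7 = 156.533 + μ × 117.956, giving μ = (203.7 − 156.533) / 117.956 = 0.3999.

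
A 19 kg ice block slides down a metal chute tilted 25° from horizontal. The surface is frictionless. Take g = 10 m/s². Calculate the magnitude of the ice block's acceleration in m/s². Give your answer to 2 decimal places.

Resolving the weight along the incline: the component pulling the ice block down the slope is mg sin 25° = 19 × 10 × 0.4226 = 80.294 N, and the normal force is N = mg cos 25° = 19 × 10 × 0.9063 = 172.197 N.
With no friction the net force along the incline is 80.294 N, so a = g sin 25° = 80.294 / 19 = 4.2260 m/s².

4.23 m/s²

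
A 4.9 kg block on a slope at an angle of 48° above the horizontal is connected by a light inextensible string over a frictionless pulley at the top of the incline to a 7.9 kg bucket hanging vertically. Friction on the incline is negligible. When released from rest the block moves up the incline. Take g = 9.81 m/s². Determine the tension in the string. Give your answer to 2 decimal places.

For the block on the incline: the weight component along the slope is m₁g sin 48° = 4.9 × 9.81 × 0.7431 = 35.720 N and the normal force is N = m₁g cos 48° = 32.164 N.
Newton's second law for the block (up-slope positive): T − 35.720 = 4.9 a. For the hanging bucket (downward positive): 7.9 × 9.81 − T = 7.9 a.
Adding the two equations eliminates T: 41.779 = 12.8 a, so a = 3.2640 m/s².
Then from the hanging bucket's equation, T = 7.9 × (9.81 − 3.2640) = 51.713 N.

51.71 N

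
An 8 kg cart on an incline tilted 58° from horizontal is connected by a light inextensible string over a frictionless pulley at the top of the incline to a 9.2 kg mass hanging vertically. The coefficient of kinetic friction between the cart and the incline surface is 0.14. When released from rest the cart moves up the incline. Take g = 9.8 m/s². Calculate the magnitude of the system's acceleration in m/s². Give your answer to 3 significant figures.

For the cart on the incline: the weight component along the slope is m₁g sin 58° = 8 × 9.8 × 0.8480 = 66.483 N and the normal force is N = m₁g cos 58° = 41.546 N.
Kinetic friction opposes the cart's motion up the incline: f = μN = 0.14 × 41.546 = 5.816 N acting down the slope.
Newton's second law for the cart (up-slope positive): T − 66.483 − 5.816 = 8 a. For the hanging mass (downward positive): 9.2 × 9.8 − T = 9.2 a.
Adding the two equations eliminates T: 17.861 = 17.2 a, so a = 1.0384 m/s².

1.04 m/s²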